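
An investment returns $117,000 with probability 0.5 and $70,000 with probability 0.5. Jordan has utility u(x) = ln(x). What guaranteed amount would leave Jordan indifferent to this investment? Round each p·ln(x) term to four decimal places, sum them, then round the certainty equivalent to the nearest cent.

E[u] = 0.5·ln(117000) + 0.5·ln(70000) = 5.8350 + 5.5781 = 11.4131
CE = e^11.4131 ≈ 90499.54

$90,499.54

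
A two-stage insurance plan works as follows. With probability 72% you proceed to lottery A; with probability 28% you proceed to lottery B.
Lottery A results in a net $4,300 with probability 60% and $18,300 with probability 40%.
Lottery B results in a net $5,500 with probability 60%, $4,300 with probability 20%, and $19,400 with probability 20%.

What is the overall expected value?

$9,379.20

EV(A) = 0.6 × 4300 + 0.4 × 18300 = 2580 + 7320 = 9900
EV(B) = 0.6 × 5500 + 0.2 × 4300 + 0.2 × 19400 = 3300 + 860 + 3880 = 8040
Overall = 0.72 × 9900 + 0.28 × 8040 = 7128 + 2251.2 = 9379.2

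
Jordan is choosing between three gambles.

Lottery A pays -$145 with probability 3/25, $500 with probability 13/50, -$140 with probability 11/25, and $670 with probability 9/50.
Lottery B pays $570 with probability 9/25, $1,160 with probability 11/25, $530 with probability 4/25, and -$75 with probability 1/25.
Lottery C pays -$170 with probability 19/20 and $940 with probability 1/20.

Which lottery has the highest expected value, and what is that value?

Lottery A = 3/25 × (-145) + 13/50 × 500 + 11/25 × (-140) + 9/50 × 670 = -17.4 + 130 − 61.6 + 120.6 = 171.6
Lottery B = 9/25 × 570 + 11/25 × 1160 + 4/25 × 530 + 1/25 × (-75) = 205.2 + 510.4 + 84.8 − 3 = 797.4
Lottery C = 19/20 × (-170) + 1/20 × 940 = -161.5 + 47 = -114.5

Lottery B ($797.40)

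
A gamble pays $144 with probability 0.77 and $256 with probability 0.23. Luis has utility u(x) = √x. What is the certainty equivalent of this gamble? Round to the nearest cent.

$166.93

E[u] = 0.77·√144 + 0.23·√256 = 0.77·12 + 0.23·16 = 12.92
CE = (12.92)² = 166.9264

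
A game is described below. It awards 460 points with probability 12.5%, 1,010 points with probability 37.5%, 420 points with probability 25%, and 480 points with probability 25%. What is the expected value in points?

661.25 points

EV = 0.125 × 460 + 0.375 × 1010 + 0.25 × 420 + 0.25 × 480 = 57.5 + 378.75 + 105 + 120 = 661.25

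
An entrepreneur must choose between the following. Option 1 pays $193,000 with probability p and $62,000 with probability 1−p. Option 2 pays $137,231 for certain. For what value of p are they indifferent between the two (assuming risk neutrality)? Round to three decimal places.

p·193000 + (1−p)·62000 = 137231
131000p + 62000 = 137231
p = (137231 − 62000) / 131000

p = 0.574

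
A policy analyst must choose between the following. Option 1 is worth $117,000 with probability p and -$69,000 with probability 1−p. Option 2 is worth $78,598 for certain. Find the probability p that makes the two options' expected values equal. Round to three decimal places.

p·117000 + (1−p)·(-69000) = 78598
186000p − 69000 = 78598
p = (78598 + 69000) / 186000

p = 0.794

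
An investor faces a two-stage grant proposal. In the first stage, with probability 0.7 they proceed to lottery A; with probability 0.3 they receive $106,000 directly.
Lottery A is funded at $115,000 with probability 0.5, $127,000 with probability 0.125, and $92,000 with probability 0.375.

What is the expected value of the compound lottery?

EV(A) = 0.5 × 115000 + 0.125 × 127000 + 0.375 × 92000 = 57500 + 15875 + 34500 = 107875
Branch B: 106000 (certain)
Overall = 0.7 × 107875 + 0.3 × 106000 = 75512.5 + 31800 = 107312.5

$107,312.50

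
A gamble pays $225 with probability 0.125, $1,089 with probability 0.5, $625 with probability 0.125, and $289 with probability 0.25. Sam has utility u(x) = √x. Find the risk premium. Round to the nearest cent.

E[u] = 0.125·√225 + 0.5·√1089 + 0.125·√625 + 0.25·√289 = 0.125·15 + 0.5·33 + 0.125·25 + 0.25·17 = 25.75
CE = (25.75)² = 663.0625
Risk premium = EV − CE = 723 − 663.0625 = 59.9375

$59.94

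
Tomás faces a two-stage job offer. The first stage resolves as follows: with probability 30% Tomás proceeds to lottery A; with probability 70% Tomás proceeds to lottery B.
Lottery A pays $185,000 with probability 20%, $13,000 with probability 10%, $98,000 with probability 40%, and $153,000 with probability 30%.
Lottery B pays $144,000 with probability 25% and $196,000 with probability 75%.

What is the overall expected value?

$165,120

EV(A) = 0.2 × 185000 + 0.1 × 13000 + 0.4 × 98000 + 0.3 × 153000 = 37000 + 1300 + 39200 + 45900 = 123400
EV(B) = 0.25 × 144000 + 0.75 × 196000 = 36000 + 147000 = 183000
Overall = 0.3 × 123400 + 0.7 × 183000 = 37020 + 128100 = 165120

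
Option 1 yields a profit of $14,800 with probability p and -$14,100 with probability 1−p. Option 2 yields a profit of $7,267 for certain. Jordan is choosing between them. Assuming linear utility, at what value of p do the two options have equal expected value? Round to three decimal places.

p·14800 + (1−p)·(-14100) = 7267
28900p − 14100 = 7267
p = (7267 + 14100) / 28900

p = 0.739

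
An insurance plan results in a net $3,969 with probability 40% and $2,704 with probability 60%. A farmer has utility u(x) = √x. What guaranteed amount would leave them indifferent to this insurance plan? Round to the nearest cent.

E[u] = 0.4·√3969 + 0.6·√2704 = 0.4·63 + 0.6·52 = 56.4
CE = (56.4)² = 3180.96

$3,180.96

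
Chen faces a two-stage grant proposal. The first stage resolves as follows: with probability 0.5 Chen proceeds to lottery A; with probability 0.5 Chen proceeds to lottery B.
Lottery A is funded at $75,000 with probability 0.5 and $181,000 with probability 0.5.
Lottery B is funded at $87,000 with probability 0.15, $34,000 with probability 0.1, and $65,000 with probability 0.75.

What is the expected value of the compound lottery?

$96,600

EV(A) = 0.5 × 75000 + 0.5 × 181000 = 37500 + 90500 = 128000
EV(B) = 0.15 × 87000 + 0.1 × 34000 + 0.75 × 65000 = 13050 + 3400 + 48750 = 65200
Overall = 0.5 × 128000 + 0.5 × 65200 = 64000 + 32600 = 96600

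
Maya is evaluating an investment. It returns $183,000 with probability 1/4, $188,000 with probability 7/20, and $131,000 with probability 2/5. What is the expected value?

$163,950

EV = 1/4 × 183000 + 7/20 × 188000 + 2/5 × 131000 = 45750 + 65800 + 52400 = 163950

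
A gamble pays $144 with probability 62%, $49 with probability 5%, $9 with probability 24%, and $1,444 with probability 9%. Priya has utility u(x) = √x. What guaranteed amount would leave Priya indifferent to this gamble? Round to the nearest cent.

E[u] = 0.62·√144 + 0.05·√49 + 0.24·√9 + 0.09·√1444 = 0.62·12 + 0.05·7 + 0.24·3 + 0.09·38 = 11.93
CE = (11.93)² = 142.3249

$142.32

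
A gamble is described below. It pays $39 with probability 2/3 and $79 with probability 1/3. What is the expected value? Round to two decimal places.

EV = 2/3 × 39 + 1/3 × 79 = 26 + 26.3333 = 52.3333

$52.33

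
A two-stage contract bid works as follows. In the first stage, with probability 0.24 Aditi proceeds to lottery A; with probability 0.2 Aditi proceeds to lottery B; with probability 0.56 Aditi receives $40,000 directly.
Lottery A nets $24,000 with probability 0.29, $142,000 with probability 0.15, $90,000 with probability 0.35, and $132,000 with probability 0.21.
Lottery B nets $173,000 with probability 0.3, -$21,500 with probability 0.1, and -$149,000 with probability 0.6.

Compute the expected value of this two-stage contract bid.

$35,465.20

EV(A) = 0.29 × 24000 + 0.15 × 142000 + 0.35 × 90000 + 0.21 × 132000 = 6960 + 21300 + 31500 + 27720 = 87480
EV(B) = 0.3 × 173000 + 0.1 × (-21500) + 0.6 × (-149000) = 51900 − 2150 − 89400 = -39650
Branch C: 40000 (certain)
Overall = 0.24 × 87480 + 0.2 × (-39650) + 0.56 × 40000 = 20995.2 − 7930 + 22400 = 35465.2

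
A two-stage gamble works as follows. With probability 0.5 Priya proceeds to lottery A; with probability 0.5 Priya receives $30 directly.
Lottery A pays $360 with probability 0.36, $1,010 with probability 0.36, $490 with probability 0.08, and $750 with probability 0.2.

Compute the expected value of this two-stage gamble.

EV(A) = 0.36 × 360 + 0.36 × 1010 + 0.08 × 490 + 0.2 × 750 = 129.6 + 363.6 + 39.2 + 150 = 682.4
Branch B: 30 (certain)
Overall = 0.5 × 682.4 + 0.5 × 30 = 341.2 + 15 = 356.2

$356.20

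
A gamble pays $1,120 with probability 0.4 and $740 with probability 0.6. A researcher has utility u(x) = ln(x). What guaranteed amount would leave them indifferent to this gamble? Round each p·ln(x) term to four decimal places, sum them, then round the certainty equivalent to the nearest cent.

E[u] = 0.4·ln(1120) + 0.6·ln(740) = 2.8084 + 3.9640 = 6.7724
CE = e^6.7724 ≈ 873.41

$873.41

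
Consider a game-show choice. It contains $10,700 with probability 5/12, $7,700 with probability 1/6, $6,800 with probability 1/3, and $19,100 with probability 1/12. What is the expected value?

EV = 5/12 × 10700 + 1/6 × 7700 + 1/3 × 6800 + 1/12 × 19100 = 4458.3333 + 1283.3333 + 2266.6667 + 1591.6667 = 9600

$9,600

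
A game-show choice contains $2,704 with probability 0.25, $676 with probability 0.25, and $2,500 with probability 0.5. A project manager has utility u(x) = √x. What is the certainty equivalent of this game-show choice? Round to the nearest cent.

$1,980.25

E[u] = 0.25·√2704 + 0.25·√676 + 0.5·√2500 = 0.25·52 + 0.25·26 + 0.5·50 = 44.5
CE = (44.5)² = 1980.25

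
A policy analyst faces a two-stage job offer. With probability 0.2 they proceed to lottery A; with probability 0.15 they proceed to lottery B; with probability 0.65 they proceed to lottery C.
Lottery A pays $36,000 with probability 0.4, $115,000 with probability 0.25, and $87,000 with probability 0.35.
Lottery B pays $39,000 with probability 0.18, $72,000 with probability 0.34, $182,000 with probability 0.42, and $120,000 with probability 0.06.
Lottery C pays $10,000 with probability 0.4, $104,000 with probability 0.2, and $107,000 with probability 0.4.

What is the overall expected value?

$75,931

EV(A) = 0.4 × 36000 + 0.25 × 115000 + 0.35 × 87000 = 14400 + 28750 + 30450 = 73600
EV(B) = 0.18 × 39000 + 0.34 × 72000 + 0.42 × 182000 + 0.06 × 120000 = 7020 + 24480 + 76440 + 7200 = 115140
EV(C) = 0.4 × 10000 + 0.2 × 104000 + 0.4 × 107000 = 4000 + 20800 + 42800 = 67600
Overall = 0.2 × 73600 + 0.15 × 115140 + 0.65 × 67600 = 14720 + 17271 + 43940 = 75931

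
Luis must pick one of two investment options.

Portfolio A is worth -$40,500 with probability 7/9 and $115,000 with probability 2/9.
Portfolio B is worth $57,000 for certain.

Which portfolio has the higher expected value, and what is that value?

Portfolio B ($57,000)

Portfolio A = 7/9 × (-40500) + 2/9 × 115000 = -31500 + 25555.5556 = -5944.4444
Portfolio B: 57000 (certain)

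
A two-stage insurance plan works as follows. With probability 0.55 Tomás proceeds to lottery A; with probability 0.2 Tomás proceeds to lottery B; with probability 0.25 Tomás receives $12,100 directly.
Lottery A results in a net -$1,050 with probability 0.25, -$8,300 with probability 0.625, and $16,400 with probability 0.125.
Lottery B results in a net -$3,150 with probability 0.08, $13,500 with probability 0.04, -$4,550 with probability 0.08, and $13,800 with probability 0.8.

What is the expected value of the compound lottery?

$3,347.80

EV(A) = 0.25 × (-1050) + 0.625 × (-8300) + 0.125 × 16400 = -262.5 − 5187.5 + 2050 = -3400
EV(B) = 0.08 × (-3150) + 0.04 × 13500 + 0.08 × (-4550) + 0.8 × 13800 = -252 + 540 − 364 + 11040 = 10964
Branch C: 12100 (certain)
Overall = 0.55 × (-3400) + 0.2 × 10964 + 0.25 × 12100 = -1870 + 2192.8 + 3025 = 3347.8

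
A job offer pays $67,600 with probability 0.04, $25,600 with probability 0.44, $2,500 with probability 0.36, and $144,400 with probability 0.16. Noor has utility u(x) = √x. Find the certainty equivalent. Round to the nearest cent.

$25,472.16

E[u] = 0.04·√67600 + 0.44·√25600 + 0.36·√2500 + 0.16·√144400 = 0.04·260 + 0.44·160 + 0.36·50 + 0.16·380 = 159.6
CE = (159.6)² = 25472.16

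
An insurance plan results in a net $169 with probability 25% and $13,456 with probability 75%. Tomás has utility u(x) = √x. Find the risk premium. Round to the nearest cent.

E[u] = 0.25·√169 + 0.75·√13456 = 0.25·13 + 0.75·116 = 90.25
CE = (90.25)² = 8145.0625
Risk premium = EV − CE = 10134.25 − 8145.0625 = 1989.1875

$1,989.19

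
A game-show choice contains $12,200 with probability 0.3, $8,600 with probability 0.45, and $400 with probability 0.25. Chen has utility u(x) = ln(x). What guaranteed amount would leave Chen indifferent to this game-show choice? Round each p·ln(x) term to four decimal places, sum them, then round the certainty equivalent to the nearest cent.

E[u] = 0.3·ln(12200) + 0.45·ln(8600) + 0.25·ln(400) = 2.8228 + 4.0768 + 1.4979 = 8.3975
CE = e^8.3975 ≈ 4435.96

$4,435.96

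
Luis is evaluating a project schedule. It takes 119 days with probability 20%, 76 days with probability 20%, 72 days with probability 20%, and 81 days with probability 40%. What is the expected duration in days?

85.8 days

EV = 0.2 × 119 + 0.2 × 76 + 0.2 × 72 + 0.4 × 81 = 23.8 + 15.2 + 14.4 + 32.4 = 85.8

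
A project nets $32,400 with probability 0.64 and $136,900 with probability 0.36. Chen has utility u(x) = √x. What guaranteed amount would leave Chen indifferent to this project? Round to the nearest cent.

$61,702.56

E[u] = 0.64·√32400 + 0.36·√136900 = 0.64·180 + 0.36·370 = 248.4
CE = (248.4)² = 61702.56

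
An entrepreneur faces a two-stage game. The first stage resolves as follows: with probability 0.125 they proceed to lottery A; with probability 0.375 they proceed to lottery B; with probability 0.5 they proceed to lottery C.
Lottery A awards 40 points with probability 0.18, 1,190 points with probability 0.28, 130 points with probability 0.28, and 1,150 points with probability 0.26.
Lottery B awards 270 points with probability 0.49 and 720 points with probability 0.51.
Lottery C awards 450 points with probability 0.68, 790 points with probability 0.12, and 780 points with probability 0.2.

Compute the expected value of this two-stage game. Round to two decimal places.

EV(A) = 0.18 × 40 + 0.28 × 1190 + 0.28 × 130 + 0.26 × 1150 = 7.2 + 333.2 + 36.4 + 299 = 675.8
EV(B) = 0.49 × 270 + 0.51 × 720 = 132.3 + 367.2 = 499.5
EV(C) = 0.68 × 450 + 0.12 × 790 + 0.2 × 780 = 306 + 94.8 + 156 = 556.8
Overall = 0.125 × 675.8 + 0.375 × 499.5 + 0.5 × 556.8 = 84.475 + 187.3125 + 278.4 = 550.1875

550.19 points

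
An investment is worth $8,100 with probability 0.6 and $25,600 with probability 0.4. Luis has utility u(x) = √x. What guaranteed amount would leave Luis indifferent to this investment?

$13,924

E[u] = 0.6·√8100 + 0.4·√25600 = 0.6·90 + 0.4·160 = 118
CE = (118)² = 13924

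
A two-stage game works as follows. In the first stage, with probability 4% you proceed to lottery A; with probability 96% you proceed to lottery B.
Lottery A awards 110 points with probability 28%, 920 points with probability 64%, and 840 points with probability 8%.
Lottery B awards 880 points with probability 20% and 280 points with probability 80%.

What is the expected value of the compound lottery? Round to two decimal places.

411.47 points

EV(A) = 0.28 × 110 + 0.64 × 920 + 0.08 × 840 = 30.8 + 588.8 + 67.2 = 686.8
EV(B) = 0.2 × 880 + 0.8 × 280 = 176 + 224 = 400
Overall = 0.04 × 686.8 + 0.96 × 400 = 27.472 + 384 = 411.472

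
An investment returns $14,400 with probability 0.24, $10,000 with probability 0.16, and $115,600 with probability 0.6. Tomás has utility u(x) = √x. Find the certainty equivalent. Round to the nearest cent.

E[u] = 0.24·√14400 + 0.16·√10000 + 0.6·√115600 = 0.24·120 + 0.16·100 + 0.6·340 = 248.8
CE = (248.8)² = 61901.44

$61,901.44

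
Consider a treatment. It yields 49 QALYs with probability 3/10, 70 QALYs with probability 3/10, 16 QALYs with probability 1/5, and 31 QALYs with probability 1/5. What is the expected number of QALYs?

45.1 QALYs

EV = 3/10 × 49 + 3/10 × 70 + 1/5 × 16 + 1/5 × 31 = 14.7 + 21 + 3.2 + 6.2 = 45.1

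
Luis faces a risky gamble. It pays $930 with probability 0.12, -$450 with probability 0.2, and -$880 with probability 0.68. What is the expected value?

-$576.80

EV = 0.12 × 930 + 0.2 × (-450) + 0.68 × (-880) = 111.6 − 90 − 598.4 = -576.8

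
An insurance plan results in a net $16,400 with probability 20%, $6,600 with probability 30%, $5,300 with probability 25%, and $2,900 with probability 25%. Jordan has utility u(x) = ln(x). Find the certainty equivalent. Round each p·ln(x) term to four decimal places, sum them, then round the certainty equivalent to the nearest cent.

$6,102.17

E[u] = 0.2·ln(16400) + 0.3·ln(6600) + 0.25·ln(5300) + 0.25·ln(2900) = 1.9410 + 2.6384 + 2.1439 + 1.9931 = 8.7164
CE = e^8.7164 ≈ 6102.17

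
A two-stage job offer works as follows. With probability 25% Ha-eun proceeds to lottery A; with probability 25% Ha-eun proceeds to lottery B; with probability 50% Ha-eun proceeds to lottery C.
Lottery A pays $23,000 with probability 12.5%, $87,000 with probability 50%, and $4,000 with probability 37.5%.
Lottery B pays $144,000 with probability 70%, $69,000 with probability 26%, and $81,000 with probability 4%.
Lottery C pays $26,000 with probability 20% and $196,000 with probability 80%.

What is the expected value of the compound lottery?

EV(A) = 0.125 × 23000 + 0.5 × 87000 + 0.375 × 4000 = 2875 + 43500 + 1500 = 47875
EV(B) = 0.7 × 144000 + 0.26 × 69000 + 0.04 × 81000 = 100800 + 17940 + 3240 = 121980
EV(C) = 0.2 × 26000 + 0.8 × 196000 = 5200 + 156800 = 162000
Overall = 0.25 × 47875 + 0.25 × 121980 + 0.5 × 162000 = 11968.75 + 30495 + 81000 = 123463.75

$123,463.75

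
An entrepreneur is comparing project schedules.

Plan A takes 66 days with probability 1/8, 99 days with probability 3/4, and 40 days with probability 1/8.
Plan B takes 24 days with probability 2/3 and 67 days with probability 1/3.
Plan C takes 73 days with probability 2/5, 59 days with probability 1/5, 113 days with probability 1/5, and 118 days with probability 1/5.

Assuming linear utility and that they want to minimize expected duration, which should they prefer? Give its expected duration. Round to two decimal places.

Plan A = 1/8 × 66 + 3/4 × 99 + 1/8 × 40 = 8.25 + 74.25 + 5 = 87.5
Plan B = 2/3 × 24 + 1/3 × 67 = 16 + 22.3333 = 38.3333
Plan C = 2/5 × 73 + 1/5 × 59 + 1/5 × 113 + 1/5 × 118 = 29.2 + 11.8 + 22.6 + 23.6 = 87.2

Plan B (38.33 days)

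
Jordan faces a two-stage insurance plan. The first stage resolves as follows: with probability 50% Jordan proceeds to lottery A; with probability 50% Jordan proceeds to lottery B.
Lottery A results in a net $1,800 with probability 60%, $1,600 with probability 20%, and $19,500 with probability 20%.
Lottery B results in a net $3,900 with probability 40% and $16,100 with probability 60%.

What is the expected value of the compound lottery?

EV(A) = 0.6 × 1800 + 0.2 × 1600 + 0.2 × 19500 = 1080 + 320 + 3900 = 5300
EV(B) = 0.4 × 3900 + 0.6 × 16100 = 1560 + 9660 = 11220
Overall = 0.5 × 5300 + 0.5 × 11220 = 2650 + 5610 = 8260

$8,260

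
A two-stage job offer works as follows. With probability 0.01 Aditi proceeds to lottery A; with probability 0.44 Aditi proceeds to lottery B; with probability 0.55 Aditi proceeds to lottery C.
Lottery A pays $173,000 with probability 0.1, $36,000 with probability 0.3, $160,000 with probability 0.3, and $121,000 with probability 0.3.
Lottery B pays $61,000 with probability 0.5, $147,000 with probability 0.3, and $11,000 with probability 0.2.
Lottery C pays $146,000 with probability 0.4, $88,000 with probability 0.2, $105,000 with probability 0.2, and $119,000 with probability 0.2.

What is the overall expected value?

EV(A) = 0.1 × 173000 + 0.3 × 36000 + 0.3 × 160000 + 0.3 × 121000 = 17300 + 10800 + 48000 + 36300 = 112400
EV(B) = 0.5 × 61000 + 0.3 × 147000 + 0.2 × 11000 = 30500 + 44100 + 2200 = 76800
EV(C) = 0.4 × 146000 + 0.2 × 88000 + 0.2 × 105000 + 0.2 × 119000 = 58400 + 17600 + 21000 + 23800 = 120800
Overall = 0.01 × 112400 + 0.44 × 76800 + 0.55 × 120800 = 1124 + 33792 + 66440 = 101356

$101,356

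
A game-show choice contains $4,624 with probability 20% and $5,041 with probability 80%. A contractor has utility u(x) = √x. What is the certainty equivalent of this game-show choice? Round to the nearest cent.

E[u] = 0.2·√4624 + 0.8·√5041 = 0.2·68 + 0.8·71 = 70.4
CE = (70.4)² = 4956.16

$4,956.16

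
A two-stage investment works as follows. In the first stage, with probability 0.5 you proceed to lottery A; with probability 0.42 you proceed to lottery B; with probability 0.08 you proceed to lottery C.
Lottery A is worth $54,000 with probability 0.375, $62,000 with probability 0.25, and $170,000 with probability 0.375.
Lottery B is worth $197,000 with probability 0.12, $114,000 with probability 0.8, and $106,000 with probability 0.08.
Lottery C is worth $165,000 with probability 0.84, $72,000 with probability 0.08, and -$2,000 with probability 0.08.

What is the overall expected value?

$113,080.40

EV(A) = 0.375 × 54000 + 0.25 × 62000 + 0.375 × 170000 = 20250 + 15500 + 63750 = 99500
EV(B) = 0.12 × 197000 + 0.8 × 114000 + 0.08 × 106000 = 23640 + 91200 + 8480 = 123320
EV(C) = 0.84 × 165000 + 0.08 × 72000 + 0.08 × (-2000) = 138600 + 5760 − 160 = 144200
Overall = 0.5 × 99500 + 0.42 × 123320 + 0.08 × 144200 = 49750 + 51794.4 + 11536 = 113080.4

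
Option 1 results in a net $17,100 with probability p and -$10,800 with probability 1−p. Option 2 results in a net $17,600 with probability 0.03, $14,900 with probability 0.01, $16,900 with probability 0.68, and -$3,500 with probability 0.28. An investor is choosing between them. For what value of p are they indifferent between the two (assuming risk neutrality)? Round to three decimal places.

EV(Option 2) = 0.03 × 17600 + 0.01 × 14900 + 0.68 × 16900 + 0.28 × (-3500) = 528 + 149 + 11492 − 980 = 11189
p·17100 + (1−p)·(-10800) = 11189
27900p − 10800 = 11189
p = (11189 + 10800) / 27900

p = 0.788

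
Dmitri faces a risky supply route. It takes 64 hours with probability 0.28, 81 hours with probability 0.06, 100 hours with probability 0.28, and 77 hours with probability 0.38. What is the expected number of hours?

80.04 hours

EV = 0.28 × 64 + 0.06 × 81 + 0.28 × 100 + 0.38 × 77 = 17.92 + 4.86 + 28 + 29.26 = 80.04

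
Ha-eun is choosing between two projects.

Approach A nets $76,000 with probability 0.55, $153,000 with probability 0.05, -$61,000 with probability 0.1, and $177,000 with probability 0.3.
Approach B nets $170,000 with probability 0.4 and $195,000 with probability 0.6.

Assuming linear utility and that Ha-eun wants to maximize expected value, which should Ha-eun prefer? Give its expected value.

Approach B ($185,000)

Approach A = 0.55 × 76000 + 0.05 × 153000 + 0.1 × (-61000) + 0.3 × 177000 = 41800 + 7650 − 6100 + 53100 = 96450
Approach B = 0.4 × 170000 + 0.6 × 195000 = 68000 + 117000 = 185000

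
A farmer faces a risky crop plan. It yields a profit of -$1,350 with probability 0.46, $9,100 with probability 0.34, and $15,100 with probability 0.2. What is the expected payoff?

$5,493

EV = 0.46 × (-1350) + 0.34 × 9100 + 0.2 × 15100 = -621 + 3094 + 3020 = 5493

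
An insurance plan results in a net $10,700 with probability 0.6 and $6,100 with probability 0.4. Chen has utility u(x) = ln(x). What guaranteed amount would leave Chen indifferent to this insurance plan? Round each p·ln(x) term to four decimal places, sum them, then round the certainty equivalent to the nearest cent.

E[u] = 0.6·ln(10700) + 0.4·ln(6100) = 5.5668 + 3.4864 = 9.0532
CE = e^9.0532 ≈ 8545.84

$8,545.84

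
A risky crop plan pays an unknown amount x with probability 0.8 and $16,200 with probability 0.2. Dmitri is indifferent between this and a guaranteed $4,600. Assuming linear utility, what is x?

0.8·x + 0.2·16200 = 4600
0.8·x = 4600 − 3240 = 1360
x = 1360 / 0.8 = 1700

x = $1,700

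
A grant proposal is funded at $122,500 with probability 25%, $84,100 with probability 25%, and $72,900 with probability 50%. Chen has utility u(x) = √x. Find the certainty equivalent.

E[u] = 0.25·√122500 + 0.25·√84100 + 0.5·√72900 = 0.25·350 + 0.25·290 + 0.5·270 = 295
CE = (295)² = 87025

$87,025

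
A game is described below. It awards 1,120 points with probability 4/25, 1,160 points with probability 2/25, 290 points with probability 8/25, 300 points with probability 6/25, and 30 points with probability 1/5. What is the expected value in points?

EV = 4/25 × 1120 + 2/25 × 1160 + 8/25 × 290 + 6/25 × 300 + 1/5 × 30 = 179.2 + 92.8 + 92.8 + 72 + 6 = 442.8

442.8 points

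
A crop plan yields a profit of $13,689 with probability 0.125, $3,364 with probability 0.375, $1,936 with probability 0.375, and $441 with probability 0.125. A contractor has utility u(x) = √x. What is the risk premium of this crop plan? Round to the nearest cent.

E[u] = 0.125·√13689 + 0.375·√3364 + 0.375·√1936 + 0.125·√441 = 0.125·117 + 0.375·58 + 0.375·44 + 0.125·21 = 55.5
CE = (55.5)² = 3080.25
Risk premium = EV − CE = 3753.75 − 3080.25 = 673.5

$673.50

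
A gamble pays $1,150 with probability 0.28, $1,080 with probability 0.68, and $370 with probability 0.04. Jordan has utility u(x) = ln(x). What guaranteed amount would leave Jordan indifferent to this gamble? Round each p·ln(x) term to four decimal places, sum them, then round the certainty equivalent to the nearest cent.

$1,053.00

E[u] = 0.28·ln(1150) + 0.68·ln(1080) + 0.04·ln(370) = 1.9733 + 4.7496 + 0.2365 = 6.9594
CE = e^6.9594 ≈ 1053.00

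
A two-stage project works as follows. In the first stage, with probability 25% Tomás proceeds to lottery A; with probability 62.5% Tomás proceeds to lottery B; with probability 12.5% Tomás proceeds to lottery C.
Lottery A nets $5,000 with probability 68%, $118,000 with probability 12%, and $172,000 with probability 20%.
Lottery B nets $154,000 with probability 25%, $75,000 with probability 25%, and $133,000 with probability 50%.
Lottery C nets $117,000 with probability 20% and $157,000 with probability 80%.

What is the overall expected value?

EV(A) = 0.68 × 5000 + 0.12 × 118000 + 0.2 × 172000 = 3400 + 14160 + 34400 = 51960
EV(B) = 0.25 × 154000 + 0.25 × 75000 + 0.5 × 133000 = 38500 + 18750 + 66500 = 123750
EV(C) = 0.2 × 117000 + 0.8 × 157000 = 23400 + 125600 = 149000
Overall = 0.25 × 51960 + 0.625 × 123750 + 0.125 × 149000 = 12990 + 77343.75 + 18625 = 108958.75

$108,958.75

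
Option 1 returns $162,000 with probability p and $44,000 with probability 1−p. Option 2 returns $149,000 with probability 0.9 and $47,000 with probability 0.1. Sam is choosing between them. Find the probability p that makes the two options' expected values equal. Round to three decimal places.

EV(Option 2) = 0.9 × 149000 + 0.1 × 47000 = 134100 + 4700 = 138800
p·162000 + (1−p)·44000 = 138800
118000p + 44000 = 138800
p = (138800 − 44000) / 118000

p = 0.803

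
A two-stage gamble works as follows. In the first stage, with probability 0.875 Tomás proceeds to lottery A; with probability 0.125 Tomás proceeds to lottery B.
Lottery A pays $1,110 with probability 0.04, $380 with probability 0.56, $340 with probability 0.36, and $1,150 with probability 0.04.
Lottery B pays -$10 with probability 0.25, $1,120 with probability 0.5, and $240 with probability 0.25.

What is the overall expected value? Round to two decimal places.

EV(A) = 0.04 × 1110 + 0.56 × 380 + 0.36 × 340 + 0.04 × 1150 = 44.4 + 212.8 + 122.4 + 46 = 425.6
EV(B) = 0.25 × (-10) + 0.5 × 1120 + 0.25 × 240 = -2.5 + 560 + 60 = 617.5
Overall = 0.875 × 425.6 + 0.125 × 617.5 = 372.4 + 77.1875 = 449.5875

$449.59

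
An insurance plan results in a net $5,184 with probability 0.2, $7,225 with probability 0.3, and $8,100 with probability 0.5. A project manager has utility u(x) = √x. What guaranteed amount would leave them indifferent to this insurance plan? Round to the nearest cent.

$7,208.01

E[u] = 0.2·√5184 + 0.3·√7225 + 0.5·√8100 = 0.2·72 + 0.3·85 + 0.5·90 = 84.9
CE = (84.9)² = 7208.01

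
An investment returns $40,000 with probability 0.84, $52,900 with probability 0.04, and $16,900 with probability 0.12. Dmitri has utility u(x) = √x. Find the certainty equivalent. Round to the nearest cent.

$37,171.84

E[u] = 0.84·√40000 + 0.04·√52900 + 0.12·√16900 = 0.84·200 + 0.04·230 + 0.12·130 = 192.8
CE = (192.8)² = 37171.84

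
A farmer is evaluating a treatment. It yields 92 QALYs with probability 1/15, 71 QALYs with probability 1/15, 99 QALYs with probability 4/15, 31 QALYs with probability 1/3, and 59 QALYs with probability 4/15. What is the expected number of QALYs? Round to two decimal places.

EV = 1/15 × 92 + 1/15 × 71 + 4/15 × 99 + 1/3 × 31 + 4/15 × 59 = 6.1333 + 4.7333 + 26.4 + 10.3333 + 15.7333 = 63.3333

63.33 QALYs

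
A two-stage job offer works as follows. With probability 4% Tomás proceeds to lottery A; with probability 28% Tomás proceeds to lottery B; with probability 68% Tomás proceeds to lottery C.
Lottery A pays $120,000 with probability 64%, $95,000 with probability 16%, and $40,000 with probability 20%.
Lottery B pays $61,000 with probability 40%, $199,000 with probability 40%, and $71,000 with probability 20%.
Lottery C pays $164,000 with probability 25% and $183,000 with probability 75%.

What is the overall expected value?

$158,306

EV(A) = 0.64 × 120000 + 0.16 × 95000 + 0.2 × 40000 = 76800 + 15200 + 8000 = 100000
EV(B) = 0.4 × 61000 + 0.4 × 199000 + 0.2 × 71000 = 24400 + 79600 + 14200 = 118200
EV(C) = 0.25 × 164000 + 0.75 × 183000 = 41000 + 137250 = 178250
Overall = 0.04 × 100000 + 0.28 × 118200 + 0.68 × 178250 = 4000 + 33096 + 121210 = 158306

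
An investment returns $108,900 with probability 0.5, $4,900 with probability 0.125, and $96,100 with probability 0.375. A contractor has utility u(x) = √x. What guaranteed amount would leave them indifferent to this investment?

E[u] = 0.5·√108900 + 0.125·√4900 + 0.375·√96100 = 0.5·330 + 0.125·70 + 0.375·310 = 290
CE = (290)² = 84100

$84,100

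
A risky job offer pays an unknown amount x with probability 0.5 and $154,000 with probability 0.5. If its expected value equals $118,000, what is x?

0.5·x + 0.5·154000 = 118000
0.5·x = 118000 − 77000 = 41000
x = 41000 / 0.5 = 82000

x = $82,000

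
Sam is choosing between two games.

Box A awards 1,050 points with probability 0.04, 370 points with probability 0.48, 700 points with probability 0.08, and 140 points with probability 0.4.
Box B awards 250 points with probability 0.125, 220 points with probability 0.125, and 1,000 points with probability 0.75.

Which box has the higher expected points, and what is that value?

Box B (808.75 points)

Box A = 0.04 × 1050 + 0.48 × 370 + 0.08 × 700 + 0.4 × 140 = 42 + 177.6 + 56 + 56 = 331.6
Box B = 0.125 × 250 + 0.125 × 220 + 0.75 × 1000 = 31.25 + 27.5 + 750 = 808.75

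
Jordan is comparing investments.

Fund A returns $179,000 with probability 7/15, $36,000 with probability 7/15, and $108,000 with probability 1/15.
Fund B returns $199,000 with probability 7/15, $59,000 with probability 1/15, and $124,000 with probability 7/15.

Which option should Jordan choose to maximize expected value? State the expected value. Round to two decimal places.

Fund A = 7/15 × 179000 + 7/15 × 36000 + 1/15 × 108000 = 83533.3333 + 16800 + 7200 = 107533.3333
Fund B = 7/15 × 199000 + 1/15 × 59000 + 7/15 × 124000 = 92866.6667 + 3933.3333 + 57866.6667 = 154666.6667

Fund B ($154,666.67)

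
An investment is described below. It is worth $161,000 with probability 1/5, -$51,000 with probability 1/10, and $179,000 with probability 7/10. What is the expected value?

$152,400

EV = 1/5 × 161000 + 1/10 × (-51000) + 7/10 × 179000 = 32200 − 5100 + 125300 = 152400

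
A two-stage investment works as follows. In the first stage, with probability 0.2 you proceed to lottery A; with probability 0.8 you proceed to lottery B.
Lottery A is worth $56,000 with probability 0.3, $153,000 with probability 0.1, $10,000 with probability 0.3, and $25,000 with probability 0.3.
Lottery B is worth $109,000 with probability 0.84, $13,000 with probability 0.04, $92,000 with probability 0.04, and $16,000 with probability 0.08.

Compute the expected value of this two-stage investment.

$86,152

EV(A) = 0.3 × 56000 + 0.1 × 153000 + 0.3 × 10000 + 0.3 × 25000 = 16800 + 15300 + 3000 + 7500 = 42600
EV(B) = 0.84 × 109000 + 0.04 × 13000 + 0.04 × 92000 + 0.08 × 16000 = 91560 + 520 + 3680 + 1280 = 97040
Overall = 0.2 × 42600 + 0.8 × 97040 = 8520 + 77632 = 86152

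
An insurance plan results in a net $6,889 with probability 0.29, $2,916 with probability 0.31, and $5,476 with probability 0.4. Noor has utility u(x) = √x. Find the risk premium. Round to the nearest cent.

E[u] = 0.29·√6889 + 0.31·√2916 + 0.4·√5476 = 0.29·83 + 0.31·54 + 0.4·74 = 70.41
CE = (70.41)² = 4957.5681
Risk premium = EV − CE = 5092.17 − 4957.5681 = 134.6019

$134.60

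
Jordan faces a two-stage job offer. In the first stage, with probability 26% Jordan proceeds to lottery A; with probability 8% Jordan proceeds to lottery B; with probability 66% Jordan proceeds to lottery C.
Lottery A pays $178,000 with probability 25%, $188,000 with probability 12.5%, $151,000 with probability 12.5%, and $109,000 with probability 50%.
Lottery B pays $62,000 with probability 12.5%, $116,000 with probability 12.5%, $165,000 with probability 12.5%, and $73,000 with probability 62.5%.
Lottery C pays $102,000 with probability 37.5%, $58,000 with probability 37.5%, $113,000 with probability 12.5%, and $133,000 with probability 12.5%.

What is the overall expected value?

EV(A) = 0.25 × 178000 + 0.125 × 188000 + 0.125 × 151000 + 0.5 × 109000 = 44500 + 23500 + 18875 + 54500 = 141375
EV(B) = 0.125 × 62000 + 0.125 × 116000 + 0.125 × 165000 + 0.625 × 73000 = 7750 + 14500 + 20625 + 45625 = 88500
EV(C) = 0.375 × 102000 + 0.375 × 58000 + 0.125 × 113000 + 0.125 × 133000 = 38250 + 21750 + 14125 + 16625 = 90750
Overall = 0.26 × 141375 + 0.08 × 88500 + 0.66 × 90750 = 36757.5 + 7080 + 59895 = 103732.5

$103,732.50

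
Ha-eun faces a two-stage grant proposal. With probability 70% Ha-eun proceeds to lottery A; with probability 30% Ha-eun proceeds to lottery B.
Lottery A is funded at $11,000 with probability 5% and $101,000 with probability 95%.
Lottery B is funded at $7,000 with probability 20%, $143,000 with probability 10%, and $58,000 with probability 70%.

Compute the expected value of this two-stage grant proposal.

$84,440

EV(A) = 0.05 × 11000 + 0.95 × 101000 = 550 + 95950 = 96500
EV(B) = 0.2 × 7000 + 0.1 × 143000 + 0.7 × 58000 = 1400 + 14300 + 40600 = 56300
Overall = 0.7 × 96500 + 0.3 × 56300 = 67550 + 16890 = 84440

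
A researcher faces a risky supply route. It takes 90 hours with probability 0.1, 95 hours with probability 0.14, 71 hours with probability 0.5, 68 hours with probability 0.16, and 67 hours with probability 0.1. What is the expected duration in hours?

EV = 0.1 × 90 + 0.14 × 95 + 0.5 × 71 + 0.16 × 68 + 0.1 × 67 = 9 + 13.3 + 35.5 + 10.88 + 6.7 = 75.38

75.38 hours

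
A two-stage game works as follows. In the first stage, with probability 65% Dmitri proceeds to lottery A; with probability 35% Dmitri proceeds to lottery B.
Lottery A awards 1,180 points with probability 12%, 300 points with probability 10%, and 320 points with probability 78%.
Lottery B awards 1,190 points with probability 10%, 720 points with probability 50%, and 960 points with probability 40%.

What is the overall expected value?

EV(A) = 0.12 × 1180 + 0.1 × 300 + 0.78 × 320 = 141.6 + 30 + 249.6 = 421.2
EV(B) = 0.1 × 1190 + 0.5 × 720 + 0.4 × 960 = 119 + 360 + 384 = 863
Overall = 0.65 × 421.2 + 0.35 × 863 = 273.78 + 302.05 = 575.83

575.83 points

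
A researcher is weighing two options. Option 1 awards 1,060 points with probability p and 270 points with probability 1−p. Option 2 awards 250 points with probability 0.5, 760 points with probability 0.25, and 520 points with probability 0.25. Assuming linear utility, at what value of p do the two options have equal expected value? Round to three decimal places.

EV(Option 2) = 0.5 × 250 + 0.25 × 760 + 0.25 × 520 = 125 + 190 + 130 = 445
p·1060 + (1−p)·270 = 445
790p + 270 = 445
p = (445 − 270) / 790

p = 0.222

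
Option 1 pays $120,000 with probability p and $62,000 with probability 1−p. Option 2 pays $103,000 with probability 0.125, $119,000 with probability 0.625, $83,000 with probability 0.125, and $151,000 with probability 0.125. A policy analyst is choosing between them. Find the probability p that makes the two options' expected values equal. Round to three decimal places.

p = 0.940

EV(Option 2) = 0.125 × 103000 + 0.625 × 119000 + 0.125 × 83000 + 0.125 × 151000 = 12875 + 74375 + 10375 + 18875 = 116500
p·120000 + (1−p)·62000 = 116500
58000p + 62000 = 116500
p = (116500 − 62000) / 58000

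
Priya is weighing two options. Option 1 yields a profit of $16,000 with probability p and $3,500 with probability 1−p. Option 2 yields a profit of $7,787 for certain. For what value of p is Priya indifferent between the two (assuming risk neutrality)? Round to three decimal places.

p·16000 + (1−p)·3500 = 7787
12500p + 3500 = 7787
p = (7787 − 3500) / 12500

p = 0.343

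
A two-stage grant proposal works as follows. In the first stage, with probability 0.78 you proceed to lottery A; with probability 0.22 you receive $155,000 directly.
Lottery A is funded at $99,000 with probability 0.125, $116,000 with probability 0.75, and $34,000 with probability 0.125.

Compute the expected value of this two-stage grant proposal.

EV(A) = 0.125 × 99000 + 0.75 × 116000 + 0.125 × 34000 = 12375 + 87000 + 4250 = 103625
Branch B: 155000 (certain)
Overall = 0.78 × 103625 + 0.22 × 155000 = 80827.5 + 34100 = 114927.5

$114,927.50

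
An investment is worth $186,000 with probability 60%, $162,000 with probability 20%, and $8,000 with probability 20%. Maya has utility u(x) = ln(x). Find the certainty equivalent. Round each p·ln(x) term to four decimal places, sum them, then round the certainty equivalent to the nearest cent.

$96,432.64

E[u] = 0.6·ln(186000) + 0.2·ln(162000) + 0.2·ln(8000) = 7.2801 + 2.3991 + 1.7974 = 11.4766
CE = e^11.4766 ≈ 96432.64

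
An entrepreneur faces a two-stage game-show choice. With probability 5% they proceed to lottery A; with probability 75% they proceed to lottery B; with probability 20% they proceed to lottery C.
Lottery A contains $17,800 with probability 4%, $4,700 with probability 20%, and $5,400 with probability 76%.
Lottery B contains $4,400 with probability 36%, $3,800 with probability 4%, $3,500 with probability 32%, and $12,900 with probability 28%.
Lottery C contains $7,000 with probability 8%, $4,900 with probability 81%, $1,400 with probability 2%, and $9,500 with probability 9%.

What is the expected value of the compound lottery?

EV(A) = 0.04 × 17800 + 0.2 × 4700 + 0.76 × 5400 = 712 + 940 + 4104 = 5756
EV(B) = 0.36 × 4400 + 0.04 × 3800 + 0.32 × 3500 + 0.28 × 12900 = 1584 + 152 + 1120 + 3612 = 6468
EV(C) = 0.08 × 7000 + 0.81 × 4900 + 0.02 × 1400 + 0.09 × 9500 = 560 + 3969 + 28 + 855 = 5412
Overall = 0.05 × 5756 + 0.75 × 6468 + 0.2 × 5412 = 287.8 + 4851 + 1082.4 = 6221.2

$6,221.20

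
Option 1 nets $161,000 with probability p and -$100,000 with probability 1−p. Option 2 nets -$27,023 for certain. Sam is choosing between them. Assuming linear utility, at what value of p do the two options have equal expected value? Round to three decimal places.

p·161000 + (1−p)·(-100000) = -27023
261000p − 100000 = -27023
p = (-27023 + 100000) / 261000

p = 0.280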